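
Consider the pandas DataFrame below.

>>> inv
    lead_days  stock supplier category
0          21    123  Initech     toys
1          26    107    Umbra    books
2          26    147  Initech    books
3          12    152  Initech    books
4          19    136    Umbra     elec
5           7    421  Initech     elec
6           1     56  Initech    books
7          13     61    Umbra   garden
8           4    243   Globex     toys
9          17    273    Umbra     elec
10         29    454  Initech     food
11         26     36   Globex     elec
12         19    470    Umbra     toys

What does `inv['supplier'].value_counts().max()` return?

value_counts of supplier:
supplier
Initech    6
Umbra      5
Globex     2
Name: count, dtype: int64
So max() = 6.

6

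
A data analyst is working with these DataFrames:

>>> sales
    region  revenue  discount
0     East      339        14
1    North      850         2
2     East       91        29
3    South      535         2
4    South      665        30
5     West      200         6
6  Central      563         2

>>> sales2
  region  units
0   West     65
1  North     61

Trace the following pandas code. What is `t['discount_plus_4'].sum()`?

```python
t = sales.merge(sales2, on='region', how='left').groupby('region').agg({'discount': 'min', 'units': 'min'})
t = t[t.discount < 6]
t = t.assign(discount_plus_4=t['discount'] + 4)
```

18

merge on 'region' (how='left') → 7 rows:
    region  revenue  discount  units
0     East      339        14    NaN
1    North      850         2   61.0
2     East       91        29    NaN
3    South      535         2    NaN
4    South      665        30    NaN
5     West      200         6   65.0
6  Central      563         2    NaN
group by region: min(discount), min(units):
         discount  units
region                  
Central         2    NaN
East           14    NaN
North           2   61.0
South           2    NaN
West            6   65.0
filter rows where discount < 6:
         discount  units
region                  
Central         2    NaN
North           2   61.0
South           2    NaN
add column discount_plus_4 = t['discount'] + 4:
         discount  units  discount_plus_4
region                                   
Central         2    NaN                6
North           2   61.0                6
South           2    NaN                6
Finally, sum of column 'discount_plus_4' = 18.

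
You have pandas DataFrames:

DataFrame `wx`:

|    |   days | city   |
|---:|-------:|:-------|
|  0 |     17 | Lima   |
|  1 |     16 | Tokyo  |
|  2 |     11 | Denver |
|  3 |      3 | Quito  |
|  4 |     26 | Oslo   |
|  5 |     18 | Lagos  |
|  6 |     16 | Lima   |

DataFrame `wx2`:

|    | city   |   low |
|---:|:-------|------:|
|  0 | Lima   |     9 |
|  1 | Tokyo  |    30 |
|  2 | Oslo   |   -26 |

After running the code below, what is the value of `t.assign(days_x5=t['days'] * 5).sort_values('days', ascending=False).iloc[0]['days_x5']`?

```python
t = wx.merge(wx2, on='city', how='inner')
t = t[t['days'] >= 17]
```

merge on 'city' (how='inner') → 4 rows:
   days   city  low
0    17   Lima    9
1    16  Tokyo   30
2    26   Oslo  -26
3    16   Lima    9
filter rows where days >= 17:
   days  city  low
0    17  Lima    9
2    26  Oslo  -26
add column days_x5 = t['days'] * 5:
   days  city  low  days_x5
0    17  Lima    9       85
2    26  Oslo  -26      130
sort by days descending:
   days  city  low  days_x5
2    26  Oslo  -26      130
0    17  Lima    9       85

130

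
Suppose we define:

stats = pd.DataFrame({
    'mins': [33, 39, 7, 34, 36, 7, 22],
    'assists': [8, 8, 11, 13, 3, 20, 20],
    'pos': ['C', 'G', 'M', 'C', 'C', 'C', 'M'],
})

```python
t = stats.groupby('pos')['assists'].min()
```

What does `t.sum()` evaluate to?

group by pos, min of assists:
pos
C     3
G     8
M    11
Name: assists, dtype: int64
Reading off the sum of the resulting series, we get 22.

22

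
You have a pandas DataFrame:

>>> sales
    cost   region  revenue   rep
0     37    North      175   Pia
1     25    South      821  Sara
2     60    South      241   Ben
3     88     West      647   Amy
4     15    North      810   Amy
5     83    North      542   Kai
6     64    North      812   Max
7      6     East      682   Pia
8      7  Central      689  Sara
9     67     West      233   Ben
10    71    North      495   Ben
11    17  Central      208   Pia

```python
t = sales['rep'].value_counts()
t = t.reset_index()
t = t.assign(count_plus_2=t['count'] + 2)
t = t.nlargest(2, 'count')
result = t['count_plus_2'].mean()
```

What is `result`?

5.0

value_counts of rep:
rep
Pia     3
Ben     3
Sara    2
Amy     2
Kai     1
Max     1
Name: count, dtype: int64
reset_index():
    rep  count
0   Pia      3
1   Ben      3
2  Sara      2
3   Amy      2
4   Kai      1
5   Max      1
add column count_plus_2 = t['count'] + 2:
    rep  count  count_plus_2
0   Pia      3             5
1   Ben      3             5
2  Sara      2             4
3   Amy      2             4
4   Kai      1             3
5   Max      1             3
take 2 rows with largest count:
   rep  count  count_plus_2
0  Pia      3             5
1  Ben      3             5
Hence 5.0.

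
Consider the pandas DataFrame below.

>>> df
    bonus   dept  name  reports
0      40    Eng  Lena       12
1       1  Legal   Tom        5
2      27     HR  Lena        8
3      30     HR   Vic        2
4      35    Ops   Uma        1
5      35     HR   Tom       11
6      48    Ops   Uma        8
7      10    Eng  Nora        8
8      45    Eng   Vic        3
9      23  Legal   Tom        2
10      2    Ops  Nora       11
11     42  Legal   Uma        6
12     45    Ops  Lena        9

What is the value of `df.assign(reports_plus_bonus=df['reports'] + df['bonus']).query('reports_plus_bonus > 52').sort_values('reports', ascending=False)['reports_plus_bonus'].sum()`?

110

add column reports_plus_bonus = df['reports'] + df['bonus']:
    bonus   dept  name  reports  reports_plus_bonus
0      40    Eng  Lena       12                  52
1       1  Legal   Tom        5                   6
2      27     HR  Lena        8                  35
3      30     HR   Vic        2                  32
4      35    Ops   Uma        1                  36
5      35     HR   Tom       11                  46
6      48    Ops   Uma        8                  56
7      10    Eng  Nora        8                  18
8      45    Eng   Vic        3                  48
9      23  Legal   Tom        2                  25
10      2    Ops  Nora       11                  13
11     42  Legal   Uma        6                  48
12     45    Ops  Lena        9                  54
filter rows where reports_plus_bonus > 52:
    bonus dept  name  reports  reports_plus_bonus
6      48  Ops   Uma        8                  56
12     45  Ops  Lena        9                  54
sort by reports descending:
    bonus dept  name  reports  reports_plus_bonus
12     45  Ops  Lena        9                  54
6      48  Ops   Uma        8                  56
Reading off the sum of column 'reports_plus_bonus', we get 110.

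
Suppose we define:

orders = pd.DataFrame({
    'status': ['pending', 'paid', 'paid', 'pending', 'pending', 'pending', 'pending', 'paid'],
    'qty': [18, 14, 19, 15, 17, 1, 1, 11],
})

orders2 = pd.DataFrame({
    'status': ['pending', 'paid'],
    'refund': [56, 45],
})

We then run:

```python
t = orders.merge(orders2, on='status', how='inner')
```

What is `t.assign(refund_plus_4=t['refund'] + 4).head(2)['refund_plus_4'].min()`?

49

merge on 'status' (how='inner') → 8 rows:
    status  qty  refund
0  pending   18      56
1     paid   14      45
2     paid   19      45
3  pending   15      56
4  pending   17      56
5  pending    1      56
6  pending    1      56
7     paid   11      45
add column refund_plus_4 = t['refund'] + 4:
    status  qty  refund  refund_plus_4
0  pending   18      56             60
1     paid   14      45             49
2     paid   19      45             49
3  pending   15      56             60
4  pending   17      56             60
5  pending    1      56             60
6  pending    1      56             60
7     paid   11      45             49
take first 2 rows:
    status  qty  refund  refund_plus_4
0  pending   18      56             60
1     paid   14      45             49
The min of column 'refund_plus_4' is 49.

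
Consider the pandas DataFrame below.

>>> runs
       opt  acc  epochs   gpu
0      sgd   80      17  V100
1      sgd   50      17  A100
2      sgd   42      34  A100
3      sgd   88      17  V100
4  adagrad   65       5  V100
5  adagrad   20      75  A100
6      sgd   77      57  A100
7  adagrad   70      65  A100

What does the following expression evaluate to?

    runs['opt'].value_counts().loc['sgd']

value_counts of opt:
opt
sgd        5
adagrad    3
Name: count, dtype: int64

5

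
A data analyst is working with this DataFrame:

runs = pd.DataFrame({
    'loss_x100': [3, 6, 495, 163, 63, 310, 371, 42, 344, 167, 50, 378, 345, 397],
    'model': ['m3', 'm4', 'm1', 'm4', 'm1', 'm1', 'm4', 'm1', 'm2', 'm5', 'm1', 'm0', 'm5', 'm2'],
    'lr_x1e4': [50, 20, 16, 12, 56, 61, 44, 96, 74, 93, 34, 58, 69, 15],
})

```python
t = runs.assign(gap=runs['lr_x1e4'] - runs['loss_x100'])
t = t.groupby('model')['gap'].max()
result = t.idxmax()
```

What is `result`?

add column gap = runs['lr_x1e4'] - runs['loss_x100']:
    loss_x100 model  lr_x1e4  gap
0           3    m3       50   47
1           6    m4       20   14
2         495    m1       16 -479
3         163    m4       12 -151
4          63    m1       56   -7
5         310    m1       61 -249
6         371    m4       44 -327
7          42    m1       96   54
8         344    m2       74 -270
9         167    m5       93  -74
10         50    m1       34  -16
11        378    m0       58 -320
12        345    m5       69 -276
13        397    m2       15 -382
group by model, max of gap:
model
m0   -320
m1     54
m2   -270
m3     47
m4     14
m5    -74
Name: gap, dtype: int64
label with the largest value → m1

m1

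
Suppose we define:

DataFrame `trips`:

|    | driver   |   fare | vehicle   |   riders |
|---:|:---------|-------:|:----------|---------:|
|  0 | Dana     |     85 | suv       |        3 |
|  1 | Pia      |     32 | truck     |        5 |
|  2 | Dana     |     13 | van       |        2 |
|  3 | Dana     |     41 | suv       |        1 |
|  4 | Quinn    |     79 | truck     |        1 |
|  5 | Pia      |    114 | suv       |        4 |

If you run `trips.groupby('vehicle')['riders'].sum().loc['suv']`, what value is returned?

group by vehicle, sum of riders:
vehicle
suv      8
truck    6
van      2
Name: riders, dtype: int64

8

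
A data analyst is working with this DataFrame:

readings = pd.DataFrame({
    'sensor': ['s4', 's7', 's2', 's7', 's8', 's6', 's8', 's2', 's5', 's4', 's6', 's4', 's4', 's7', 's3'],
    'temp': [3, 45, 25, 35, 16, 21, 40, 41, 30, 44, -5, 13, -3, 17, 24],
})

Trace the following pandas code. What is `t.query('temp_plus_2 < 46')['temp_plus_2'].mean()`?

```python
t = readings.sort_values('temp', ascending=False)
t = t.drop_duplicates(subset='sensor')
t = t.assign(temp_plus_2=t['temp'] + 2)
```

sort by temp descending:
   sensor  temp
1      s7    45
9      s4    44
7      s2    41
6      s8    40
3      s7    35
8      s5    30
2      s2    25
14     s3    24
5      s6    21
13     s7    17
4      s8    16
11     s4    13
0      s4     3
12     s4    -3
10     s6    -5
drop duplicate sensor (keep=first):
   sensor  temp
1      s7    45
9      s4    44
7      s2    41
6      s8    40
8      s5    30
14     s3    24
5      s6    21
add column temp_plus_2 = t['temp'] + 2:
   sensor  temp  temp_plus_2
1      s7    45           47
9      s4    44           46
7      s2    41           43
6      s8    40           42
8      s5    30           32
14     s3    24           26
5      s6    21           23
filter rows where temp_plus_2 < 46:
   sensor  temp  temp_plus_2
7      s2    41           43
6      s8    40           42
8      s5    30           32
14     s3    24           26
5      s6    21           23
Taking the mean of column 'temp_plus_2' gives 33.2.

33.2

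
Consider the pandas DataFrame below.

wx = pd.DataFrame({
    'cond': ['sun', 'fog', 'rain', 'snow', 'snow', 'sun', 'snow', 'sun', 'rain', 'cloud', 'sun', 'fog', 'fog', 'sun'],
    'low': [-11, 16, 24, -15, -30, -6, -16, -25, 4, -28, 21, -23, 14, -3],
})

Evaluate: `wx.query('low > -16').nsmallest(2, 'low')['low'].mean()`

filter rows where low > -16:
    cond  low
0    sun  -11
1    fog   16
2   rain   24
3   snow  -15
5    sun   -6
8   rain    4
10   sun   21
12   fog   14
13   sun   -3
take 2 rows with smallest low:
   cond  low
3  snow  -15
0   sun  -11
So mean() = -13.0.

-13.0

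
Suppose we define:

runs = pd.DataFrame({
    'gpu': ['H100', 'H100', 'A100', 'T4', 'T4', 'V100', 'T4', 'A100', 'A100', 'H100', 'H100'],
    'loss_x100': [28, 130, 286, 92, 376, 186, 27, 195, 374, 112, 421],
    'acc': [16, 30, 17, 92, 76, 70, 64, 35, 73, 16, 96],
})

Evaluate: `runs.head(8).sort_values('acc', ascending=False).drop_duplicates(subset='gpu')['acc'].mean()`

take first 8 rows:
    gpu  loss_x100  acc
0  H100         28   16
1  H100        130   30
2  A100        286   17
3    T4         92   92
4    T4        376   76
5  V100        186   70
6    T4         27   64
7  A100        195   35
sort by acc descending:
    gpu  loss_x100  acc
3    T4         92   92
4    T4        376   76
5  V100        186   70
6    T4         27   64
7  A100        195   35
1  H100        130   30
2  A100        286   17
0  H100         28   16
drop duplicate gpu (keep=first):
    gpu  loss_x100  acc
3    T4         92   92
5  V100        186   70
7  A100        195   35
1  H100        130   30

56.75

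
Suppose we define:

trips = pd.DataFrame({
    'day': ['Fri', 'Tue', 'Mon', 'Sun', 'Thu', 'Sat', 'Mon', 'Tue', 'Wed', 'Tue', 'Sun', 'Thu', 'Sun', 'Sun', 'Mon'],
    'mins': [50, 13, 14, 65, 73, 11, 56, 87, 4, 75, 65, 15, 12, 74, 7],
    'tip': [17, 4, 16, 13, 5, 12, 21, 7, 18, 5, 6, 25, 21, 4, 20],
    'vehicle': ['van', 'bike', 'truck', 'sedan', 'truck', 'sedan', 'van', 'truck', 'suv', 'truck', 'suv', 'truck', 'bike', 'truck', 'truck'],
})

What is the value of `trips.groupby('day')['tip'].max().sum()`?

group by day, max of tip:
day
Fri    17
Mon    21
Sat    12
Sun    21
Thu    25
Tue     7
Wed    18
Name: tip, dtype: int64
sum of the resulting series → 121

121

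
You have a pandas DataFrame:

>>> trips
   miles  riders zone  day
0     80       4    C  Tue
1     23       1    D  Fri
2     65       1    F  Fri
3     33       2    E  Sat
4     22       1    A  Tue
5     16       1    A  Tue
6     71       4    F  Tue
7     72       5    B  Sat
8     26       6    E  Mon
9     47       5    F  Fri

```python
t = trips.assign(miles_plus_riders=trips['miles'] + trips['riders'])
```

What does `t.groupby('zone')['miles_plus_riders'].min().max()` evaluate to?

84

add column miles_plus_riders = trips['miles'] + trips['riders']:
   miles  riders zone  day  miles_plus_riders
0     80       4    C  Tue                 84
1     23       1    D  Fri                 24
2     65       1    F  Fri                 66
3     33       2    E  Sat                 35
4     22       1    A  Tue                 23
5     16       1    A  Tue                 17
6     71       4    F  Tue                 75
7     72       5    B  Sat                 77
8     26       6    E  Mon                 32
9     47       5    F  Fri                 52
group by zone, min of miles_plus_riders:
zone
A    17
B    77
C    84
D    24
E    32
F    52
Name: miles_plus_riders, dtype: int64
Finally, max of the resulting series = 84.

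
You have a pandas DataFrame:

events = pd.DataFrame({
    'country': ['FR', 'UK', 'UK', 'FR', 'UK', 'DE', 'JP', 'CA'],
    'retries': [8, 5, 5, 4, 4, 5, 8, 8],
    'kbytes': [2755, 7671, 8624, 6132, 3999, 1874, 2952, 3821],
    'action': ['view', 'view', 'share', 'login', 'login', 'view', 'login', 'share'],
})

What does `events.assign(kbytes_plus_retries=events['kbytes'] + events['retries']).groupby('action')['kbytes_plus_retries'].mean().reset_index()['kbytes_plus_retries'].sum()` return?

add column kbytes_plus_retries = events['kbytes'] + events['retries']:
  country  retries  kbytes action  kbytes_plus_retries
0      FR        8    2755   view                 2763
1      UK        5    7671   view                 7676
2      UK        5    8624  share                 8629
3      FR        4    6132  login                 6136
4      UK        4    3999  login                 4003
5      DE        5    1874   view                 1879
6      JP        8    2952  login                 2960
7      CA        8    3821  share                 3829
group by action, mean of kbytes_plus_retries:
action
login    4366.333333
share    6229.000000
view     4106.000000
Name: kbytes_plus_retries, dtype: float64
reset_index():
  action  kbytes_plus_retries
0  login          4366.333333
1  share          6229.000000
2   view          4106.000000
Reading off the sum of column 'kbytes_plus_retries', we get 14701.3333333.

14701.3333333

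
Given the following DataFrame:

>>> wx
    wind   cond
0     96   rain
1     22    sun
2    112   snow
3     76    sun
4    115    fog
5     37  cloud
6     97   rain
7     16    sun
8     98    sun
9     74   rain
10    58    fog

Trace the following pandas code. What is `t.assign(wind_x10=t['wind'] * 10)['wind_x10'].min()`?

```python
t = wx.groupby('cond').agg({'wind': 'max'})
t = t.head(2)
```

370

group by cond, max of wind:
       wind
cond       
cloud    37
fog     115
rain     97
snow    112
sun      98
take first 2 rows:
       wind
cond       
cloud    37
fog     115
add column wind_x10 = t['wind'] * 10:
       wind  wind_x10
cond                 
cloud    37       370
fog     115      1150
min of column 'wind_x10' → 370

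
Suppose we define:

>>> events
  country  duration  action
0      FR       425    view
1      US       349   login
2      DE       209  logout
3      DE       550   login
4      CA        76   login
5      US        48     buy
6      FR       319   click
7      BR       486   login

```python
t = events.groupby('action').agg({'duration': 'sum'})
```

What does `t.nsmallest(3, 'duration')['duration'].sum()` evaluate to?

576

group by action, sum of duration:
        duration
action          
buy           48
click        319
login       1461
logout       209
view         425
take 3 rows with smallest duration:
        duration
action          
buy           48
logout       209
click        319
Hence 576.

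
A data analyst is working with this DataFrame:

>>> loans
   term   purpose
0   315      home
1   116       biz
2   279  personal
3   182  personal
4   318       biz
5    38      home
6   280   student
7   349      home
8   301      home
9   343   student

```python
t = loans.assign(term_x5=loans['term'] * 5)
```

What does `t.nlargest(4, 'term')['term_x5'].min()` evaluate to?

add column term_x5 = loans['term'] * 5:
   term   purpose  term_x5
0   315      home     1575
1   116       biz      580
2   279  personal     1395
3   182  personal      910
4   318       biz     1590
5    38      home      190
6   280   student     1400
7   349      home     1745
8   301      home     1505
9   343   student     1715
take 4 rows with largest term:
   term  purpose  term_x5
7   349     home     1745
9   343  student     1715
4   318      biz     1590
0   315     home     1575
Hence 1575.

1575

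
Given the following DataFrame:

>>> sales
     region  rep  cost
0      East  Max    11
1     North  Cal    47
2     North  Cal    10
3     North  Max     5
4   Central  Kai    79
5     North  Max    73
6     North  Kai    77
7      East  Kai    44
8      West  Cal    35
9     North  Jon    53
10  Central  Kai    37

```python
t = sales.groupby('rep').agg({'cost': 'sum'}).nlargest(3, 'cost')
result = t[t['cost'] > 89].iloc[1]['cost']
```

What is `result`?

92

group by rep, sum of cost:
     cost
rep      
Cal    92
Jon    53
Kai   237
Max    89
take 3 rows with largest cost:
     cost
rep      
Kai   237
Cal    92
Max    89
filter rows where cost > 89:
     cost
rep      
Kai   237
Cal    92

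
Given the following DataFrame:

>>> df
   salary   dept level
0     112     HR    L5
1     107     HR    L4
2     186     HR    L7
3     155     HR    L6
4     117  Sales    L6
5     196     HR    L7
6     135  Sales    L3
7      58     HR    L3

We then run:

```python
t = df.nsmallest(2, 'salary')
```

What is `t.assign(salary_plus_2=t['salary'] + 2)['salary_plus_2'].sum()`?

169

take 2 rows with smallest salary:
   salary dept level
7      58   HR    L3
1     107   HR    L4
add column salary_plus_2 = t['salary'] + 2:
   salary dept level  salary_plus_2
7      58   HR    L3             60
1     107   HR    L4            109
Reading off the sum of column 'salary_plus_2', we get 169.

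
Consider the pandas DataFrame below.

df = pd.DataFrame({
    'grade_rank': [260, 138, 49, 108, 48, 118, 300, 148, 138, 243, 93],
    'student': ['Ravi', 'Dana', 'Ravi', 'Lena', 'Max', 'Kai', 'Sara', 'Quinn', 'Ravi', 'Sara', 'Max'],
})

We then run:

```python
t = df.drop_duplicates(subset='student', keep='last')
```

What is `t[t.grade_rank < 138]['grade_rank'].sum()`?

319

drop duplicate student (keep=last):
    grade_rank student
1          138    Dana
3          108    Lena
5          118     Kai
7          148   Quinn
8          138    Ravi
9          243    Sara
10          93     Max
filter rows where grade_rank < 138:
    grade_rank student
3          108    Lena
5          118     Kai
10          93     Max
The sum of column 'grade_rank' is 319.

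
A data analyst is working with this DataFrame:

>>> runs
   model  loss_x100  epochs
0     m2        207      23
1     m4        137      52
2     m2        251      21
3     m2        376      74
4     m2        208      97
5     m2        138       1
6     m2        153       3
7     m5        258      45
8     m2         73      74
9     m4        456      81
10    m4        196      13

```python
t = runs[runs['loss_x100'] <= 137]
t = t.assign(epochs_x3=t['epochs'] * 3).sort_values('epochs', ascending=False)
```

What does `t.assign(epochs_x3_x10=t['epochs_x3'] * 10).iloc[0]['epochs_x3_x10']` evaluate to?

2220

filter rows where loss_x100 <= 137:
  model  loss_x100  epochs
1    m4        137      52
8    m2         73      74
add column epochs_x3 = t['epochs'] * 3:
  model  loss_x100  epochs  epochs_x3
1    m4        137      52        156
8    m2         73      74        222
sort by epochs descending:
  model  loss_x100  epochs  epochs_x3
8    m2         73      74        222
1    m4        137      52        156
add column epochs_x3_x10 = t['epochs_x3'] * 10:
  model  loss_x100  epochs  epochs_x3  epochs_x3_x10
8    m2         73      74        222           2220
1    m4        137      52        156           1560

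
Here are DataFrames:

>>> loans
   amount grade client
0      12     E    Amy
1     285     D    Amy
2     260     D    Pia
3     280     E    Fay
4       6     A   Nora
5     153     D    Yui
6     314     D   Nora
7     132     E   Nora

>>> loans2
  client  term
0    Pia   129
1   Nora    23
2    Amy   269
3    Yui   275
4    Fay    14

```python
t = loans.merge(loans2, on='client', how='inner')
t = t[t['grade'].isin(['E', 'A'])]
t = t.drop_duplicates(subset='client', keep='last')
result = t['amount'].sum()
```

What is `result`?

merge on 'client' (how='inner') → 8 rows:
   amount grade client  term
0      12     E    Amy   269
1     285     D    Amy   269
2     260     D    Pia   129
3     280     E    Fay    14
4       6     A   Nora    23
5     153     D    Yui   275
6     314     D   Nora    23
7     132     E   Nora    23
filter rows where grade in ['E', 'A']:
   amount grade client  term
0      12     E    Amy   269
3     280     E    Fay    14
4       6     A   Nora    23
7     132     E   Nora    23
drop duplicate client (keep=last):
   amount grade client  term
0      12     E    Amy   269
3     280     E    Fay    14
7     132     E   Nora    23

424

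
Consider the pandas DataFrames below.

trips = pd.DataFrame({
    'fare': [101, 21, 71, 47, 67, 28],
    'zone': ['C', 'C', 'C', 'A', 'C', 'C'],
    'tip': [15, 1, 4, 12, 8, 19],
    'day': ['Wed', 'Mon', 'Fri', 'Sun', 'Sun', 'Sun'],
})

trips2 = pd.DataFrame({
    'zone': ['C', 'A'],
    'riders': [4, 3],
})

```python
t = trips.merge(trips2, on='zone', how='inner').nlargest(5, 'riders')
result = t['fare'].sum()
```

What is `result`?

288

merge on 'zone' (how='inner') → 6 rows:
   fare zone  tip  day  riders
0   101    C   15  Wed       4
1    21    C    1  Mon       4
2    71    C    4  Fri       4
3    47    A   12  Sun       3
4    67    C    8  Sun       4
5    28    C   19  Sun       4
take 5 rows with largest riders:
   fare zone  tip  day  riders
0   101    C   15  Wed       4
1    21    C    1  Mon       4
2    71    C    4  Fri       4
4    67    C    8  Sun       4
5    28    C   19  Sun       4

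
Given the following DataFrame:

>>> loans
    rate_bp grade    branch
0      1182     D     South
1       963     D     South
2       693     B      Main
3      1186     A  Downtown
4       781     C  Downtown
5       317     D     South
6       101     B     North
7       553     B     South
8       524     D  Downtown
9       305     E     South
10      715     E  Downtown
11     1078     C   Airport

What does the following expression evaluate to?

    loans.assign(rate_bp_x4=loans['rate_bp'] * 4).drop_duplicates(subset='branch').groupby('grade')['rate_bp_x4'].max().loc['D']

4728

add column rate_bp_x4 = loans['rate_bp'] * 4:
    rate_bp grade    branch  rate_bp_x4
0      1182     D     South        4728
1       963     D     South        3852
2       693     B      Main        2772
3      1186     A  Downtown        4744
4       781     C  Downtown        3124
5       317     D     South        1268
6       101     B     North         404
7       553     B     South        2212
8       524     D  Downtown        2096
9       305     E     South        1220
10      715     E  Downtown        2860
11     1078     C   Airport        4312
drop duplicate branch (keep=first):
    rate_bp grade    branch  rate_bp_x4
0      1182     D     South        4728
2       693     B      Main        2772
3      1186     A  Downtown        4744
6       101     B     North         404
11     1078     C   Airport        4312
group by grade, max of rate_bp_x4:
grade
A    4744
B    2772
C    4312
D    4728
Name: rate_bp_x4, dtype: int64
Then the value at index 'D': 4728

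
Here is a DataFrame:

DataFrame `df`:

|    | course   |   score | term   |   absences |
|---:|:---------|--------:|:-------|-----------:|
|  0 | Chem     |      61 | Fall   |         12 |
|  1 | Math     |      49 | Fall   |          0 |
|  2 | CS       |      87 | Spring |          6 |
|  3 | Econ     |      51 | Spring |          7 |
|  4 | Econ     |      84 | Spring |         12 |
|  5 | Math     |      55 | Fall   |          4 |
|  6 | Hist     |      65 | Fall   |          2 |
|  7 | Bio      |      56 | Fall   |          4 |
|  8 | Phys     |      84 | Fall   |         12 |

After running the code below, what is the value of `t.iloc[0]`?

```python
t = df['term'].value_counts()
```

6

value_counts of term:
term
Fall      6
Spring    3
Name: count, dtype: int64
Reading off the value at position 0, we get 6.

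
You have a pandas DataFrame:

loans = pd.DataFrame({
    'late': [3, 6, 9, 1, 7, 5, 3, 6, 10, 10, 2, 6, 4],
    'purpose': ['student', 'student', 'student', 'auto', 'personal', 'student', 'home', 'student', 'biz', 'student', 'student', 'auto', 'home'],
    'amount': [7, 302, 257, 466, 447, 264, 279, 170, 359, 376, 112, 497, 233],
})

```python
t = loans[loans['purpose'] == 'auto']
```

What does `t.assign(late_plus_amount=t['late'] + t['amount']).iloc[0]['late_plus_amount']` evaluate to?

467

filter rows where purpose == 'auto':
    late purpose  amount
3      1    auto     466
11     6    auto     497
add column late_plus_amount = t['late'] + t['amount']:
    late purpose  amount  late_plus_amount
3      1    auto     466               467
11     6    auto     497               503
Then the value at position 0, column 'late_plus_amount': 467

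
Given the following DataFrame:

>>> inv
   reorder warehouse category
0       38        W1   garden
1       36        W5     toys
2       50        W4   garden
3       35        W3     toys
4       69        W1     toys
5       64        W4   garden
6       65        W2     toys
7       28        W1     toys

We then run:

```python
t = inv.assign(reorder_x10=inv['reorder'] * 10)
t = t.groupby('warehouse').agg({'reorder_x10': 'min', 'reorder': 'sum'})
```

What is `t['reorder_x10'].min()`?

add column reorder_x10 = inv['reorder'] * 10:
   reorder warehouse category  reorder_x10
0       38        W1   garden          380
1       36        W5     toys          360
2       50        W4   garden          500
3       35        W3     toys          350
4       69        W1     toys          690
5       64        W4   garden          640
6       65        W2     toys          650
7       28        W1     toys          280
group by warehouse: min(reorder_x10), sum(reorder):
           reorder_x10  reorder
warehouse                      
W1                 280      135
W2                 650       65
W3                 350       35
W4                 500      114
W5                 360       36
min of column 'reorder_x10' → 280

280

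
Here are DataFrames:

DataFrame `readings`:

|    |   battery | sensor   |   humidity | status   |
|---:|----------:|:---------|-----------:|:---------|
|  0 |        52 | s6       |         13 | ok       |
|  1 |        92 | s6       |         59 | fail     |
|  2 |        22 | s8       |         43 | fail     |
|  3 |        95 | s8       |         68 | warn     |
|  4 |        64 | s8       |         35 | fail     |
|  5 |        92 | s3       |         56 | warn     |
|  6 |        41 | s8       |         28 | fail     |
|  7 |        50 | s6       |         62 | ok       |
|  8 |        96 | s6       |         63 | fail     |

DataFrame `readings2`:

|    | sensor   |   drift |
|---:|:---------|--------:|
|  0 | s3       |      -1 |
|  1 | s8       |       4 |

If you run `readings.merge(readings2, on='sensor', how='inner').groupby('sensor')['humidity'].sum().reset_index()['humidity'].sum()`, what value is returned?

merge on 'sensor' (how='inner') → 5 rows:
   battery sensor  humidity status  drift
0       22     s8        43   fail      4
1       95     s8        68   warn      4
2       64     s8        35   fail      4
3       92     s3        56   warn     -1
4       41     s8        28   fail      4
group by sensor, sum of humidity:
sensor
s3     56
s8    174
Name: humidity, dtype: int64
reset_index():
  sensor  humidity
0     s3        56
1     s8       174
The sum of column 'humidity' is 230.

230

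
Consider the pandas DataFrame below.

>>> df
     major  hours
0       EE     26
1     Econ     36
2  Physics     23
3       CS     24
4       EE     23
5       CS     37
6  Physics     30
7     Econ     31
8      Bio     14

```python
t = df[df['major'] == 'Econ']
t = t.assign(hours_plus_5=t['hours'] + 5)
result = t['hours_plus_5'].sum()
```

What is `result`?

77

filter rows where major == 'Econ':
  major  hours
1  Econ     36
7  Econ     31
add column hours_plus_5 = t['hours'] + 5:
  major  hours  hours_plus_5
1  Econ     36            41
7  Econ     31            36
The sum of column 'hours_plus_5' is 77.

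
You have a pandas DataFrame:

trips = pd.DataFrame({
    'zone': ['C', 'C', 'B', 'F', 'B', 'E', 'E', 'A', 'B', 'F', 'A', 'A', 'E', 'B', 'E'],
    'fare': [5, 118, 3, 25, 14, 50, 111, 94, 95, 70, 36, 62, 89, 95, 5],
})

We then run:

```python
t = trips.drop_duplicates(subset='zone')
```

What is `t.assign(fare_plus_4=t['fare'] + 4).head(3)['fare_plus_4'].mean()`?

drop duplicate zone (keep=first):
  zone  fare
0    C     5
2    B     3
3    F    25
5    E    50
7    A    94
add column fare_plus_4 = t['fare'] + 4:
  zone  fare  fare_plus_4
0    C     5            9
2    B     3            7
3    F    25           29
5    E    50           54
7    A    94           98
take first 3 rows:
  zone  fare  fare_plus_4
0    C     5            9
2    B     3            7
3    F    25           29
mean of column 'fare_plus_4' → 15.0

15.0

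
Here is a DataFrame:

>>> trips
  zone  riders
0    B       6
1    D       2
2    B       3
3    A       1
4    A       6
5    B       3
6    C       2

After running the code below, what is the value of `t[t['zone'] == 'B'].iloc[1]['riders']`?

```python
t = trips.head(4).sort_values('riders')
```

take first 4 rows:
  zone  riders
0    B       6
1    D       2
2    B       3
3    A       1
sort by riders:
  zone  riders
3    A       1
1    D       2
2    B       3
0    B       6
filter rows where zone == 'B':
  zone  riders
2    B       3
0    B       6
Hence 6.

6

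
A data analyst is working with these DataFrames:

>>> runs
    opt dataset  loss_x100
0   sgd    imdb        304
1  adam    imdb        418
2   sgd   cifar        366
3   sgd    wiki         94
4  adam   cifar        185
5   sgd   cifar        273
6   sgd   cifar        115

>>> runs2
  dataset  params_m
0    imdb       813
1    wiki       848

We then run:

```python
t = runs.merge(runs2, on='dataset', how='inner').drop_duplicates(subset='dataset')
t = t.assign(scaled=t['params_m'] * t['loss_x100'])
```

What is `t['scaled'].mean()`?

163432.0

merge on 'dataset' (how='inner') → 3 rows:
    opt dataset  loss_x100  params_m
0   sgd    imdb        304       813
1  adam    imdb        418       813
2   sgd    wiki         94       848
drop duplicate dataset (keep=first):
   opt dataset  loss_x100  params_m
0  sgd    imdb        304       813
2  sgd    wiki         94       848
add column scaled = t['params_m'] * t['loss_x100']:
   opt dataset  loss_x100  params_m  scaled
0  sgd    imdb        304       813  247152
2  sgd    wiki         94       848   79712
So mean() = 163432.0.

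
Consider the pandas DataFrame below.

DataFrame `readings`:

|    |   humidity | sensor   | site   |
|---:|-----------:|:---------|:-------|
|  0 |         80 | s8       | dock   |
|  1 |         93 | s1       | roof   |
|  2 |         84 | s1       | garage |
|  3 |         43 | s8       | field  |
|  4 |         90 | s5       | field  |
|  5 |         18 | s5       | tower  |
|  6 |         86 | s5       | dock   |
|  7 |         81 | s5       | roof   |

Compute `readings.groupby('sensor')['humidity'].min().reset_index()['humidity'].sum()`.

145

group by sensor, min of humidity:
sensor
s1    84
s5    18
s8    43
Name: humidity, dtype: int64
reset_index():
  sensor  humidity
0     s1        84
1     s5        18
2     s8        43
sum of column 'humidity' → 145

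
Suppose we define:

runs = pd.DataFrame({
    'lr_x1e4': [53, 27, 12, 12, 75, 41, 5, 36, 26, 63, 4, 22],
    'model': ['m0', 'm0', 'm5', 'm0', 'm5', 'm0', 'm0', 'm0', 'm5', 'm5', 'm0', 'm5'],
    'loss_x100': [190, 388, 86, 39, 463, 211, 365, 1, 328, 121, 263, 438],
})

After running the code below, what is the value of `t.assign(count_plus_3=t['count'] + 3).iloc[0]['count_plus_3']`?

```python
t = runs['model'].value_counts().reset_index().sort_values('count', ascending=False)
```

value_counts of model:
model
m0    7
m5    5
Name: count, dtype: int64
reset_index():
  model  count
0    m0      7
1    m5      5
sort by count descending:
  model  count
0    m0      7
1    m5      5
add column count_plus_3 = t['count'] + 3:
  model  count  count_plus_3
0    m0      7            10
1    m5      5             8

10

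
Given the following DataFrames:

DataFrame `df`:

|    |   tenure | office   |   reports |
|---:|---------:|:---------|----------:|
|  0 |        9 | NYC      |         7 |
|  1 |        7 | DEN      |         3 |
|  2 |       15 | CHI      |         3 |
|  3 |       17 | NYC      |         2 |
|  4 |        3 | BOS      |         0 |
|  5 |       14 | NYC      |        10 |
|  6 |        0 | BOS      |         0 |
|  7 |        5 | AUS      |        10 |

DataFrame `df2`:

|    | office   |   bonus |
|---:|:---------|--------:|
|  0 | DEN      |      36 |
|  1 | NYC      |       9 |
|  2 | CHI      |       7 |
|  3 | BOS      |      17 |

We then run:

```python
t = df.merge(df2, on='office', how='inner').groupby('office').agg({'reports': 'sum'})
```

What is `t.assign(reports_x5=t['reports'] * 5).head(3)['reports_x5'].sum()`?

30

merge on 'office' (how='inner') → 7 rows:
   tenure office  reports  bonus
0       9    NYC        7      9
1       7    DEN        3     36
2      15    CHI        3      7
3      17    NYC        2      9
4       3    BOS        0     17
5      14    NYC       10      9
6       0    BOS        0     17
group by office, sum of reports:
        reports
office         
BOS           0
CHI           3
DEN           3
NYC          19
add column reports_x5 = t['reports'] * 5:
        reports  reports_x5
office                     
BOS           0           0
CHI           3          15
DEN           3          15
NYC          19          95
take first 3 rows:
        reports  reports_x5
office                     
BOS           0           0
CHI           3          15
DEN           3          15
Reading off the sum of column 'reports_x5', we get 30.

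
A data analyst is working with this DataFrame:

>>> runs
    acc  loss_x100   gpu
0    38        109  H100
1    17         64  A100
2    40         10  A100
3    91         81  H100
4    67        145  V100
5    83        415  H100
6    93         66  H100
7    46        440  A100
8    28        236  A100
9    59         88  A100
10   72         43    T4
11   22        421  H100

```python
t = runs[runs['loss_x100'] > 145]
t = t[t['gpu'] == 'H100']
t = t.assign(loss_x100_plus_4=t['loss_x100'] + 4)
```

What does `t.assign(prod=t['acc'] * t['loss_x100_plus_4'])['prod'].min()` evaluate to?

filter rows where loss_x100 > 145:
    acc  loss_x100   gpu
5    83        415  H100
7    46        440  A100
8    28        236  A100
11   22        421  H100
filter rows where gpu == 'H100':
    acc  loss_x100   gpu
5    83        415  H100
11   22        421  H100
add column loss_x100_plus_4 = t['loss_x100'] + 4:
    acc  loss_x100   gpu  loss_x100_plus_4
5    83        415  H100               419
11   22        421  H100               425
add column prod = t['acc'] * t['loss_x100_plus_4']:
    acc  loss_x100   gpu  loss_x100_plus_4   prod
5    83        415  H100               419  34777
11   22        421  H100               425   9350
Reading off the min of column 'prod', we get 9350.

9350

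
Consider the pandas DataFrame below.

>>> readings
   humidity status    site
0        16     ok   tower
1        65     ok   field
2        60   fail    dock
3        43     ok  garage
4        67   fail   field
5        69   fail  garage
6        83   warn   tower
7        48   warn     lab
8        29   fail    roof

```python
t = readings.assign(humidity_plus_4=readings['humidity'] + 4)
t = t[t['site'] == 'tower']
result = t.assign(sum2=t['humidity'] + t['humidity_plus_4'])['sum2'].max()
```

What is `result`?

170

add column humidity_plus_4 = readings['humidity'] + 4:
   humidity status    site  humidity_plus_4
0        16     ok   tower               20
1        65     ok   field               69
2        60   fail    dock               64
3        43     ok  garage               47
4        67   fail   field               71
5        69   fail  garage               73
6        83   warn   tower               87
7        48   warn     lab               52
8        29   fail    roof               33
filter rows where site == 'tower':
   humidity status   site  humidity_plus_4
0        16     ok  tower               20
6        83   warn  tower               87
add column sum2 = t['humidity'] + t['humidity_plus_4']:
   humidity status   site  humidity_plus_4  sum2
0        16     ok  tower               20    36
6        83   warn  tower               87   170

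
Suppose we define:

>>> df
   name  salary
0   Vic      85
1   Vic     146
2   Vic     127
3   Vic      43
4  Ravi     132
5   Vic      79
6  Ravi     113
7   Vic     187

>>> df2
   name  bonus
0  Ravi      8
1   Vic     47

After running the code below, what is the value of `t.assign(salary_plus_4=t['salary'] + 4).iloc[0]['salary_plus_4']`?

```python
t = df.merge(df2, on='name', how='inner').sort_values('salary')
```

47

merge on 'name' (how='inner') → 8 rows:
   name  salary  bonus
0   Vic      85     47
1   Vic     146     47
2   Vic     127     47
3   Vic      43     47
4  Ravi     132      8
5   Vic      79     47
6  Ravi     113      8
7   Vic     187     47
sort by salary:
   name  salary  bonus
3   Vic      43     47
5   Vic      79     47
0   Vic      85     47
6  Ravi     113      8
2   Vic     127     47
4  Ravi     132      8
1   Vic     146     47
7   Vic     187     47
add column salary_plus_4 = t['salary'] + 4:
   name  salary  bonus  salary_plus_4
3   Vic      43     47             47
5   Vic      79     47             83
0   Vic      85     47             89
6  Ravi     113      8            117
2   Vic     127     47            131
4  Ravi     132      8            136
1   Vic     146     47            150
7   Vic     187     47            191
Taking the value at position 0, column 'salary_plus_4' gives 47.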